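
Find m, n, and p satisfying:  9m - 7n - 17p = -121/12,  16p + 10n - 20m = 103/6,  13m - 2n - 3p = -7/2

m = 0, n = 9/4, p = -1/3

Row-reduce the augmented matrix:
R1 ← R1 / (9).
R2 ← R2 + 20·R1.
R3 ← R3 − 13·R1.
R2 ← R2 / (-50/9).
R1 ← R1 + 7/9·R2.
R3 ← R3 − 73/9·R2.
R3 ← R3 / (-256/25).
R1 ← R1 − 29/25·R3.
R2 ← R2 − 98/25·R3.
Reading off the reduced rows gives m = 0, n = 9/4, p = -1/3.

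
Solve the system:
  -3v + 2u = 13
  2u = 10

u = 5, v = -1

Row-reduce the augmented matrix:
R1 ← R1 / (2).
R2 ← R2 − 2·R1.
R2 ← R2 / (3).
R1 ← R1 + 3/2·R2.
Reading off the reduced rows gives u = 5, v = -1.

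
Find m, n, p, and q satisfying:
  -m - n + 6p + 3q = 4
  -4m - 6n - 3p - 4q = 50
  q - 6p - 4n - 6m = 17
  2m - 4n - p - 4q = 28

m = -3, n = -4, p = 2, q = -5

Row-reduce the augmented matrix:
R1 ← R1 / (-1).
R2 ← R2 + 4·R1.
R3 ← R3 + 6·R1.
R4 ← R4 − 2·R1.
R2 ← R2 / (-2).
R1 ← R1 − 1·R2.
R3 ← R3 − 2·R2.
R4 ← R4 + 6·R2.
R3 ← R3 / (-69).
R1 ← R1 + 39/2·R3.
R2 ← R2 − 27/2·R3.
R4 ← R4 − 92·R3.
R4 ← R4 / (6).
R1 ← R1 + 77/46·R4.
R2 ← R2 − 71/46·R4.
R3 ← R3 − 11/23·R4.
Reading off the reduced rows gives m = -3, n = -4, p = 2, q = -5.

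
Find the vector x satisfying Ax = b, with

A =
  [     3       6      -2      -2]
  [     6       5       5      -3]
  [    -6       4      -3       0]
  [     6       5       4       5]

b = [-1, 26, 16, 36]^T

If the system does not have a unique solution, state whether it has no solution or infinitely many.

x_1 = -3, x_2 = 4, x_3 = 6, x_4 = 2

Row-reduce the augmented matrix:
R1 ← R1 / (3).
R2 ← R2 − 6·R1.
R3 ← R3 + 6·R1.
R4 ← R4 − 6·R1.
R2 ← R2 / (-7).
R1 ← R1 − 2·R2.
R3 ← R3 − 16·R2.
R4 ← R4 + 7·R2.
R3 ← R3 / (95/7).
R1 ← R1 − 40/21·R3.
R2 ← R2 + 9/7·R3.
R4 ← R4 + 1·R3.
R4 ← R4 / (748/95).
R1 ← R1 + 8/57·R4.
R2 ← R2 + 29/95·R4.
R3 ← R3 + 12/95·R4.
Reading off the reduced rows gives x_1 = -3, x_2 = 4, x_3 = 6, x_4 = 2.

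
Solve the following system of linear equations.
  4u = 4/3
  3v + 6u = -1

u = 1/3, v = -1

Row-reduce the augmented matrix:
R1 ← R1 / (4).
R2 ← R2 − 6·R1.
R2 ← R2 / (3).
Reading off the reduced rows gives u = 1/3, v = -1.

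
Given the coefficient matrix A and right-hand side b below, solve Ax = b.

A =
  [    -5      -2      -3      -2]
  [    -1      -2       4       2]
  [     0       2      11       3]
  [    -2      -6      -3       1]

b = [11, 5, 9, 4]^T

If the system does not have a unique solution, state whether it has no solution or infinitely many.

Row-reduce:
R1 ← R1 / (-5).
R2 ← R2 + 1·R1.
R4 ← R4 + 2·R1.
R2 ← R2 / (-8/5).
R1 ← R1 − 2/5·R2.
R3 ← R3 − 2·R2.
R4 ← R4 + 26/5·R2.
R3 ← R3 / (67/4).
R1 ← R1 − 7/4·R3.
R2 ← R2 + 23/8·R3.
R4 ← R4 + 67/4·R3.
Row 4 reduces to 0 = 3, a contradiction. The system is inconsistent.

no solution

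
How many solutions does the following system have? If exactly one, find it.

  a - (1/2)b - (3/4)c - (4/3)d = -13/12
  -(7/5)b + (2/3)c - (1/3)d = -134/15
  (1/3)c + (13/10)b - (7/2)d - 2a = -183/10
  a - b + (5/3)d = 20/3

Row-reduce:
R3 ← R3 + 2·R1.
R4 ← R4 − 1·R1.
R2 ← R2 / (-7/5).
R1 ← R1 + 1/2·R2.
R3 ← R3 − 3/10·R2.
R4 ← R4 + 1/2·R2.
R3 ← R3 / (-43/42).
R1 ← R1 + 83/84·R3.
R2 ← R2 + 10/21·R3.
R4 ← R4 − 43/84·R3.
Row 4 reduces to 0 = -1/4, a contradiction. The system is inconsistent.

no solution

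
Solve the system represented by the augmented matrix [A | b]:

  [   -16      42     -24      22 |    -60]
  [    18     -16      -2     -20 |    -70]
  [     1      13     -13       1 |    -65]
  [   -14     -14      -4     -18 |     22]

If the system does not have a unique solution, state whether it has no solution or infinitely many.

Row-reduce:
R1 ← R1 / (-16).
R2 ← R2 − 18·R1.
R3 ← R3 − 1·R1.
R4 ← R4 + 14·R1.
R2 ← R2 / (125/4).
R1 ← R1 + 21/8·R2.
R3 ← R3 − 125/8·R2.
R4 ← R4 + 203/4·R2.
Swap R3 and R4.
R3 ← R3 / (-3762/125).
R1 ← R1 + 117/125·R3.
R2 ← R2 + 116/125·R3.
Rank is 3 with 4 unknowns, leaving x_4 free.

infinitely many solutions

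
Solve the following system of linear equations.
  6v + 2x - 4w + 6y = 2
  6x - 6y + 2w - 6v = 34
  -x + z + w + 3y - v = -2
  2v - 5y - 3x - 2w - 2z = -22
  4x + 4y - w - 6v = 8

Row-reduce the augmented matrix:
R1 ← R1 / (2).
R2 ← R2 − 6·R1.
R3 ← R3 + 1·R1.
R4 ← R4 + 3·R1.
R5 ← R5 − 4·R1.
R2 ← R2 / (-24).
R1 ← R1 − 3·R2.
R3 ← R3 − 6·R2.
R4 ← R4 − 4·R2.
R5 ← R5 + 8·R2.
R4 ← R4 + 2·R3.
R4 ← R4 / (-2/3).
R1 ← R1 + 1/4·R4.
R2 ← R2 + 7/12·R4.
R3 ← R3 − 5/2·R4.
R5 ← R5 − 7/3·R4.
R5 ← R5 / (-27/2).
R1 ← R1 − 3/8·R5.
R2 ← R2 − 15/8·R5.
R3 ← R3 + 31/4·R5.
R4 ← R4 − 3/2·R5.
Reading off the reduced rows gives x = 5, y = -1, z = 5, w = 2, v = 1.

x = 5, y = -1, z = 5, w = 2, v = 1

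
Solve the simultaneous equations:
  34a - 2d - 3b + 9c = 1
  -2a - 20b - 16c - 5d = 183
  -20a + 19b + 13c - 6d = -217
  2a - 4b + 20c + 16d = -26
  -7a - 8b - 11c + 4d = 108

Row-reduce the augmented matrix:
R1 ← R1 / (34).
R2 ← R2 + 2·R1.
R3 ← R3 + 20·R1.
R4 ← R4 − 2·R1.
R5 ← R5 + 7·R1.
R2 ← R2 / (-343/17).
R1 ← R1 + 3/34·R2.
R3 ← R3 − 293/17·R2.
R4 ← R4 + 65/17·R2.
R5 ← R5 + 293/34·R2.
R3 ← R3 / (1742/343).
R1 ← R1 − 114/343·R3.
R2 ← R2 − 263/343·R3.
R4 ← R4 − 7684/343·R3.
R5 ← R5 + 871/343·R3.
R4 ← R4 / (59251/871).
R1 ← R1 − 1253/1742·R4.
R2 ← R2 − 3479/1742·R4.
R3 ← R3 + 3961/1742·R4.
R5 reduces to 0 = 0, so the extra equation is consistent.
Reading off the reduced rows gives a = 1, b = -6, c = -5, d = 3.

a = 1, b = -6, c = -5, d = 3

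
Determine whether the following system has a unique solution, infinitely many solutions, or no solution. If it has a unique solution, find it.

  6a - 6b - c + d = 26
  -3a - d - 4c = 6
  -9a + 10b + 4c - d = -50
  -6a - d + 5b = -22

infinitely many solutions

Row-reduce:
R1 ← R1 / (6).
R2 ← R2 + 3·R1.
R3 ← R3 + 9·R1.
R4 ← R4 + 6·R1.
R2 ← R2 / (-3).
R1 ← R1 + 1·R2.
R3 ← R3 − 1·R2.
R4 ← R4 + 1·R2.
R1 ← R1 − 4/3·R3.
R2 ← R2 − 3/2·R3.
R4 ← R4 − 1/2·R3.
Rank is 3 with 4 unknowns, leaving d free.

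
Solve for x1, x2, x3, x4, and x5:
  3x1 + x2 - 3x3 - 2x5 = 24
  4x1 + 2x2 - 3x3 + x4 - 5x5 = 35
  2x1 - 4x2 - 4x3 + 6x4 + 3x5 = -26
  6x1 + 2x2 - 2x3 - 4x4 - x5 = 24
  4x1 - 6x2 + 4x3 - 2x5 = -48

Row-reduce the augmented matrix:
R1 ← R1 / (3).
R2 ← R2 − 4·R1.
R3 ← R3 − 2·R1.
R4 ← R4 − 6·R1.
R5 ← R5 − 4·R1.
R2 ← R2 / (2/3).
R1 ← R1 − 1/3·R2.
R3 ← R3 + 14/3·R2.
R5 ← R5 + 22/3·R2.
R3 ← R3 / (5).
R1 ← R1 + 3/2·R3.
R2 ← R2 − 3/2·R3.
R4 ← R4 − 4·R3.
R5 ← R5 − 19·R3.
R4 ← R4 / (-72/5).
R1 ← R1 − 17/5·R4.
R2 ← R2 + 12/5·R4.
R3 ← R3 − 13/5·R4.
R5 ← R5 + 192/5·R4.
R5 ← R5 / (-13).
R1 ← R1 + 1/8·R5.
R2 ← R2 + 2·R5.
R3 ← R3 + 1/8·R5.
R4 ← R4 + 7/8·R5.
Reading off the reduced rows gives x1 = -2, x2 = 4, x3 = -6, x4 = -3, x5 = -4.

x1 = -2, x2 = 4, x3 = -6, x4 = -3, x5 = -4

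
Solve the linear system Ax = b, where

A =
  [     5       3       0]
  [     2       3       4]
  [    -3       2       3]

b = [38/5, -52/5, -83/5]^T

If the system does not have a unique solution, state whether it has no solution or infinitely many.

x_1 = 2, x_2 = -4/5, x_3 = -3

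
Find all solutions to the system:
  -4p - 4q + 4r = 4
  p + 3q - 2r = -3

infinitely many solutions

Row-reduce:
R1 ← R1 / (-4).
R2 ← R2 − 1·R1.
R2 ← R2 / (2).
R1 ← R1 − 1·R2.
Rank is 2 with 3 unknowns, leaving r free.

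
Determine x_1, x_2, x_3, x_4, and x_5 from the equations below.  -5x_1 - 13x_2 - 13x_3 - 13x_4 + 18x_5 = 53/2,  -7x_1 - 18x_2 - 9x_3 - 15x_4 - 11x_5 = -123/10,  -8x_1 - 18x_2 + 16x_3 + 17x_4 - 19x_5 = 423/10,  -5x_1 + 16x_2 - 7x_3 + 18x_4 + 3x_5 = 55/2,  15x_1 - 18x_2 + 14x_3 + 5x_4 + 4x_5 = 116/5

x_1 = -6/5, x_2 = -3/2, x_3 = -1/5, x_4 = 11/5, x_5 = 3/2

Row-reduce the augmented matrix:
R1 ← R1 / (-5).
R2 ← R2 + 7·R1.
R3 ← R3 + 8·R1.
R4 ← R4 + 5·R1.
R5 ← R5 − 15·R1.
R2 ← R2 / (1/5).
R1 ← R1 − 13/5·R2.
R3 ← R3 − 14/5·R2.
R4 ← R4 − 29·R2.
R5 ← R5 + 57·R2.
R3 ← R3 / (-92).
R1 ← R1 + 117·R3.
R2 ← R2 − 46·R3.
R4 ← R4 + 1328·R3.
R5 ← R5 − 2597·R3.
R4 ← R4 / (-7635/23).
R1 ← R1 + 2769/92·R4.
R2 ← R2 − 25/2·R4.
R3 ← R3 − 7/92·R4.
R5 ← R5 − 62597/92·R4.
R5 ← R5 / (-4717859/30540).
R1 ← R1 − 96121/10180·R5.
R2 ← R2 + 11911/3054·R5.
R3 ← R3 + 162109/30540·R5.
R4 ← R4 − 32006/7635·R5.
Reading off the reduced rows gives x_1 = -6/5, x_2 = -3/2, x_3 = -1/5, x_4 = 11/5, x_5 = 3/2.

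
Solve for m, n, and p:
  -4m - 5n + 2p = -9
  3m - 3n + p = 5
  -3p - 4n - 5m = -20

Row-reduce the augmented matrix:
R1 ← R1 / (-4).
R2 ← R2 − 3·R1.
R3 ← R3 + 5·R1.
R2 ← R2 / (-27/4).
R1 ← R1 − 5/4·R2.
R3 ← R3 − 9/4·R2.
R3 ← R3 / (-14/3).
R1 ← R1 + 1/27·R3.
R2 ← R2 + 10/27·R3.
Reading off the reduced rows gives m = 2, n = 1, p = 2.

m = 2, n = 1, p = 2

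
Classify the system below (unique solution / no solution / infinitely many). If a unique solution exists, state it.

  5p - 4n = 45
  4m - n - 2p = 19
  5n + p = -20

m = 6, n = -5, p = 5

Row-reduce the augmented matrix:
Swap R1 and R2.
R1 ← R1 / (4).
R2 ← R2 / (-4).
R1 ← R1 + 1/4·R2.
R3 ← R3 − 5·R2.
R3 ← R3 / (29/4).
R1 ← R1 + 13/16·R3.
R2 ← R2 + 5/4·R3.
Reading off the reduced rows gives m = 6, n = -5, p = 5.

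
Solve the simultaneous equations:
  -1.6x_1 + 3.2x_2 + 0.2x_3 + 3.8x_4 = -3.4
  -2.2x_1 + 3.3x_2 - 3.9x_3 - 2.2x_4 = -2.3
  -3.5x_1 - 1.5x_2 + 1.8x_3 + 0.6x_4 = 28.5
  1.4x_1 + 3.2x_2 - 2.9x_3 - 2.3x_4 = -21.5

Row-reduce the augmented matrix:
R1 ← R1 / (-8/5).
R2 ← R2 + 11/5·R1.
R3 ← R3 + 7/2·R1.
R4 ← R4 − 7/5·R1.
R2 ← R2 / (-11/10).
R1 ← R1 + 2·R2.
R3 ← R3 + 17/2·R2.
R4 ← R4 − 6·R2.
R3 ← R3 / (29589/880).
R1 ← R1 − 657/88·R3.
R2 ← R2 − 167/44·R3.
R4 ← R4 + 11219/440·R3.
R4 ← R4 / (-268493/147945).
R1 ← R1 − 965/9863·R4.
R2 ← R2 − 33853/29589·R4.
R3 ← R3 − 43703/29589·R4.
Reading off the reduced rows gives x_1 = -6, x_2 = -3, x_3 = 2, x_4 = -1.

x_1 = -6, x_2 = -3, x_3 = 2, x_4 = -1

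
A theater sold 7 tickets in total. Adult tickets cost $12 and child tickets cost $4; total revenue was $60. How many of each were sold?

Let a = adult tickets, c = child tickets.
  a + c = 7
  12a + 4c = 60
Row-reduce the augmented matrix:
R2 ← R2 − 12·R1.
R2 ← R2 / (-8).
R1 ← R1 − 1·R2.
Reading off the reduced rows gives a = 4, c = 3.

adult tickets: 4, child tickets: 3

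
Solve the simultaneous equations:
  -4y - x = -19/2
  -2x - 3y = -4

x = -5/2, y = 3

Row-reduce the augmented matrix:
R1 ← R1 / (-1).
R2 ← R2 + 2·R1.
R2 ← R2 / (5).
R1 ← R1 − 4·R2.
Reading off the reduced rows gives x = -5/2, y = 3.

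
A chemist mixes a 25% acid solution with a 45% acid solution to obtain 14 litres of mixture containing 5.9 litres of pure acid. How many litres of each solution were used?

litres of solution A: 2, litres of solution B: 12

Let a = litres of solution A, b = litres of solution B.
  a + b = 14
  (1/4)a + (9/20)b = 59/10
From equation 1: a = 14 − b.
Substitute into equation 2 and solve: b = 12.
Then a = 2.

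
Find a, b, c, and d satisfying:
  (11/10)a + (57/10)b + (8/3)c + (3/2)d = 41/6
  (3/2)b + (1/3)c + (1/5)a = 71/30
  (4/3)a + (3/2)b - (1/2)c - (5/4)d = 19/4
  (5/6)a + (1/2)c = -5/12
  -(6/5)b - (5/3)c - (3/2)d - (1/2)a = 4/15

Row-reduce the augmented matrix:
R1 ← R1 / (11/10).
R2 ← R2 − 1/5·R1.
R3 ← R3 − 4/3·R1.
R4 ← R4 − 5/6·R1.
R5 ← R5 + 1/2·R1.
R2 ← R2 / (51/110).
R1 ← R1 − 57/11·R2.
R3 ← R3 + 119/22·R2.
R4 ← R4 + 95/22·R2.
R5 ← R5 − 153/110·R2.
R3 ← R3 / (-11/2).
R1 ← R1 − 70/17·R3.
R2 ← R2 + 50/153·R3.
R4 ← R4 + 299/102·R3.
R4 ← R4 / (-775/2244).
R1 ← R1 + 50/187·R4.
R2 ← R2 + 365/1683·R4.
R3 ← R3 − 25/22·R4.
R5 reduces to 0 = 0, so the extra equation is consistent.
Reading off the reduced rows gives a = 1, b = 2, c = -5/2, d = 2/3.

a = 1, b = 2, c = -5/2, d = 2/3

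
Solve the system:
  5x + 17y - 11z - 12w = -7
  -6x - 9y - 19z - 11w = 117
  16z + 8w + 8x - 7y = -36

infinitely many solutions

Row-reduce:
R1 ← R1 / (5).
R2 ← R2 + 6·R1.
R3 ← R3 − 8·R1.
R2 ← R2 / (57/5).
R1 ← R1 − 17/5·R2.
R3 ← R3 + 171/5·R2.
R3 ← R3 / (-63).
R1 ← R1 − 422/57·R3.
R2 ← R2 + 161/57·R3.
Rank is 3 with 4 unknowns, leaving w free.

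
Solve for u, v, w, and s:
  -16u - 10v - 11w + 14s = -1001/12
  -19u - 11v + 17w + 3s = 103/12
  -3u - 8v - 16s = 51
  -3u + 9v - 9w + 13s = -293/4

Row-reduce the augmented matrix:
R1 ← R1 / (-16).
R2 ← R2 + 19·R1.
R3 ← R3 + 3·R1.
R4 ← R4 + 3·R1.
R2 ← R2 / (7/8).
R1 ← R1 − 5/8·R2.
R3 ← R3 + 49/8·R2.
R4 ← R4 − 87/8·R2.
R3 ← R3 / (425/2).
R1 ← R1 + 291/14·R3.
R2 ← R2 − 481/14·R3.
R4 ← R4 + 2664/7·R3.
R4 ← R4 / (-72742/2975).
R1 ← R1 + 6824/2975·R4.
R2 ← R2 − 8509/2975·R4.
R3 ← R3 + 228/425·R4.
Reading off the reduced rows gives u = 5/3, v = -1, w = 9/4, s = -3.

u = 5/3, v = -1, w = 9/4, s = -3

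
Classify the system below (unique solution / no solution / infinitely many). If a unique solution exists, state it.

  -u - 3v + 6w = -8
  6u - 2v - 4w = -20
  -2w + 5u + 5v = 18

u = -1, v = 5, w = 1

Row-reduce the augmented matrix:
R1 ← R1 / (-1).
R2 ← R2 − 6·R1.
R3 ← R3 − 5·R1.
R2 ← R2 / (-20).
R1 ← R1 − 3·R2.
R3 ← R3 + 10·R2.
R3 ← R3 / (12).
R1 ← R1 + 6/5·R3.
R2 ← R2 + 8/5·R3.
Reading off the reduced rows gives u = -1, v = 5, w = 1.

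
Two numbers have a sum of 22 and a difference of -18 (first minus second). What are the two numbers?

Let x = first number, y = second number.
  x + y = 22
  x - y = -18
From equation 1: x = 22 − y.
Substitute into equation 2 and solve: y = 20.
Then x = 2.

first number: 2, second number: 20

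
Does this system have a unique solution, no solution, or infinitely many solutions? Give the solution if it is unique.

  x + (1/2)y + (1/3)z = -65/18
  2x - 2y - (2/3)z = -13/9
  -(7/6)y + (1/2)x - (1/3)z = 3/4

x = -5/2, y = -4/3, z = -4/3

Row-reduce the augmented matrix:
R2 ← R2 − 2·R1.
R3 ← R3 − 1/2·R1.
R2 ← R2 / (-3).
R1 ← R1 − 1/2·R2.
R3 ← R3 + 17/12·R2.
R3 ← R3 / (7/54).
R1 ← R1 − 1/9·R3.
R2 ← R2 − 4/9·R3.
Reading off the reduced rows gives x = -5/2, y = -4/3, z = -4/3.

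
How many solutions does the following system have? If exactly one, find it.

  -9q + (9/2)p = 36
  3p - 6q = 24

Row-reduce:
R1 ← R1 / (9/2).
R2 ← R2 − 3·R1.
Rank is 1 with 2 unknowns, leaving q free.

infinitely many solutions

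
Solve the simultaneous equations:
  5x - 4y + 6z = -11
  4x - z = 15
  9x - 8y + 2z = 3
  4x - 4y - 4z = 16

no solution

Row-reduce:
R1 ← R1 / (5).
R2 ← R2 − 4·R1.
R3 ← R3 − 9·R1.
R4 ← R4 − 4·R1.
R2 ← R2 / (16/5).
R1 ← R1 + 4/5·R2.
R3 ← R3 + 4/5·R2.
R4 ← R4 + 4/5·R2.
R3 ← R3 / (-41/4).
R1 ← R1 + 1/4·R3.
R2 ← R2 + 29/16·R3.
R4 ← R4 + 41/4·R3.
Row 4 reduces to 0 = 2, a contradiction. The system is inconsistent.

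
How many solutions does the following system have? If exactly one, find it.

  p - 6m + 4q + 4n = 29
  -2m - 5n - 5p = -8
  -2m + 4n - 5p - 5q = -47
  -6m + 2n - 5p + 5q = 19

m = -1, n = -1, p = 3, q = 6

Row-reduce the augmented matrix:
R1 ← R1 / (-6).
R2 ← R2 + 2·R1.
R3 ← R3 + 2·R1.
R4 ← R4 + 6·R1.
R2 ← R2 / (-19/3).
R1 ← R1 + 2/3·R2.
R3 ← R3 − 8/3·R2.
R4 ← R4 + 2·R2.
R3 ← R3 / (-144/19).
R1 ← R1 − 15/38·R3.
R2 ← R2 − 16/19·R3.
R4 ← R4 + 82/19·R3.
R4 ← R4 / (385/72).
R1 ← R1 + 85/96·R4.
R2 ← R2 + 5/9·R4.
R3 ← R3 − 131/144·R4.
Reading off the reduced rows gives m = -1, n = -1, p = 3, q = 6.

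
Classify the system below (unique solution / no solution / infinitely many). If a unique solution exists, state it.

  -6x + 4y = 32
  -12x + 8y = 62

no solution

Row-reduce:
R1 ← R1 / (-6).
R2 ← R2 + 12·R1.
Row 2 reduces to 0 = -2, a contradiction. The system is inconsistent.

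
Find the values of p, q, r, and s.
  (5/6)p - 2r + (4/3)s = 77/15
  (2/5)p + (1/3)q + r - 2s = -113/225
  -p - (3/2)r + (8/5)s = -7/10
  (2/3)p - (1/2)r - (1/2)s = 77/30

p = 14/5, q = -2/3, r = -7/5, s = 0

Row-reduce the augmented matrix:
R1 ← R1 / (5/6).
R2 ← R2 − 2/5·R1.
R3 ← R3 + 1·R1.
R4 ← R4 − 2/3·R1.
R2 ← R2 / (1/3).
R3 ← R3 / (-39/10).
R1 ← R1 + 12/5·R3.
R2 ← R2 − 147/25·R3.
R4 ← R4 − 11/10·R3.
R4 ← R4 / (-259/390).
R1 ← R1 + 24/65·R4.
R2 ← R2 + 1006/325·R4.
R3 ← R3 + 32/39·R4.
Reading off the reduced rows gives p = 14/5, q = -2/3, r = -7/5, s = 0.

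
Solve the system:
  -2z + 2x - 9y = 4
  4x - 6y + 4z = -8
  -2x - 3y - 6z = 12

Row-reduce:
R1 ← R1 / (2).
R2 ← R2 − 4·R1.
R3 ← R3 + 2·R1.
R2 ← R2 / (12).
R1 ← R1 + 9/2·R2.
R3 ← R3 + 12·R2.
Rank is 2 with 3 unknowns, leaving z free.

infinitely many solutions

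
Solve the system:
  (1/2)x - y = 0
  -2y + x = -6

no solution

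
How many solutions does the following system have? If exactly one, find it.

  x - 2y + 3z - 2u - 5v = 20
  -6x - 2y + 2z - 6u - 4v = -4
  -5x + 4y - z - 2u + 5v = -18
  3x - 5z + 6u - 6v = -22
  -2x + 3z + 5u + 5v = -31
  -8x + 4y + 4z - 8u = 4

Row-reduce the augmented matrix:
R2 ← R2 + 6·R1.
R3 ← R3 + 5·R1.
R4 ← R4 − 3·R1.
R5 ← R5 + 2·R1.
R6 ← R6 + 8·R1.
R2 ← R2 / (-14).
R1 ← R1 + 2·R2.
R3 ← R3 + 6·R2.
R4 ← R4 − 6·R2.
R5 ← R5 + 4·R2.
R6 ← R6 + 12·R2.
R3 ← R3 / (38/7).
R1 ← R1 − 1/7·R3.
R2 ← R2 + 10/7·R3.
R4 ← R4 + 38/7·R3.
R5 ← R5 − 23/7·R3.
R6 ← R6 − 76/7·R3.
Swap R4 and R5.
R4 ← R4 / (166/19).
R1 ← R1 − 13/19·R4.
R2 ← R2 − 3/19·R4.
R3 ← R3 + 15/19·R4.
R5 ← R5 / (-11).
R1 ← R1 + 52/83·R5.
R2 ← R2 − 71/83·R5.
R3 ← R3 + 23/83·R5.
R4 ← R4 − 76/83·R5.
R6 reduces to 0 = 0, so the extra equation is consistent.
Reading off the reduced rows gives x = 6, y = 1, z = 2, u = -5, v = 0.

x = 6, y = 1, z = 2, u = -5, v = 0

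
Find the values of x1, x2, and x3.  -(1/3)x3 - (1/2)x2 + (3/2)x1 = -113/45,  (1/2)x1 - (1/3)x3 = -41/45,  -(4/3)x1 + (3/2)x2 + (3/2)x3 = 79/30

x1 = -8/5, x2 = 0, x3 = 1/3

Row-reduce the augmented matrix:
R1 ← R1 / (3/2).
R2 ← R2 − 1/2·R1.
R3 ← R3 + 4/3·R1.
R2 ← R2 / (1/6).
R1 ← R1 + 1/3·R2.
R3 ← R3 − 19/18·R2.
R3 ← R3 / (47/18).
R1 ← R1 + 2/3·R3.
R2 ← R2 + 4/3·R3.
Reading off the reduced rows gives x1 = -8/5, x2 = 0, x3 = 1/3.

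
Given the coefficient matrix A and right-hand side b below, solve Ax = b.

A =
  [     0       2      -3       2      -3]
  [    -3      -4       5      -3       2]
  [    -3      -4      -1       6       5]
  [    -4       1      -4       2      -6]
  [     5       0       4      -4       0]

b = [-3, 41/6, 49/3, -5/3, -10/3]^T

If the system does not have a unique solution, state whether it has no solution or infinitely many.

x_1 = 0, x_2 = -2, x_3 = 2/3, x_4 = 3/2, x_5 = 0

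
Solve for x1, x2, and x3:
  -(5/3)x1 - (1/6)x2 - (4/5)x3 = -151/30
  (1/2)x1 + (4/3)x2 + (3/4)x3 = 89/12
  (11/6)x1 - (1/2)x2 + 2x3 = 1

x1 = 3, x2 = 5, x3 = -1

Row-reduce the augmented matrix:
R1 ← R1 / (-5/3).
R2 ← R2 − 1/2·R1.
R3 ← R3 − 11/6·R1.
R2 ← R2 / (77/60).
R1 ← R1 − 1/10·R2.
R3 ← R3 + 41/60·R2.
R3 ← R3 / (2143/1540).
R1 ← R1 − 339/770·R3.
R2 ← R2 − 153/385·R3.
Reading off the reduced rows gives x1 = 3, x2 = 5, x3 = -1.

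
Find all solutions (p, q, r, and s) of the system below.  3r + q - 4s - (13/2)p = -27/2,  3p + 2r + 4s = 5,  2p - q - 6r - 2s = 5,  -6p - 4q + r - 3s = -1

Row-reduce:
R1 ← R1 / (-13/2).
R2 ← R2 − 3·R1.
R3 ← R3 − 2·R1.
R4 ← R4 + 6·R1.
R2 ← R2 / (6/13).
R1 ← R1 + 2/13·R2.
R3 ← R3 + 9/13·R2.
R4 ← R4 + 64/13·R2.
Swap R3 and R4.
R3 ← R3 / (103/3).
R1 ← R1 − 2/3·R3.
R2 ← R2 − 22/3·R3.
Row 4 reduces to 0 = -1, a contradiction. The system is inconsistent.

no solution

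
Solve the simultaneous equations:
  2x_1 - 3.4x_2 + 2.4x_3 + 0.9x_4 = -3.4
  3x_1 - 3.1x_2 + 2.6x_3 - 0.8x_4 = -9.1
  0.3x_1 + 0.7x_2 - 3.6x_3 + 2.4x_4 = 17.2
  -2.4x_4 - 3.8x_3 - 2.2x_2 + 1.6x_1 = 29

Row-reduce the augmented matrix:
R1 ← R1 / (2).
R2 ← R2 − 3·R1.
R3 ← R3 − 3/10·R1.
R4 ← R4 − 8/5·R1.
R2 ← R2 / (2).
R1 ← R1 + 17/10·R2.
R3 ← R3 − 121/100·R2.
R4 ← R4 − 13/25·R2.
R3 ← R3 / (-671/200).
R1 ← R1 − 7/20·R3.
R2 ← R2 + 1/2·R3.
R4 ← R4 + 273/50·R3.
R4 ← R4 / (-561223/67100).
R1 ← R1 + 6747/6710·R4.
R2 ← R2 + 10779/6710·R4.
R3 ← R3 + 14263/13420·R4.
Reading off the reduced rows gives x_1 = -3, x_2 = -5, x_3 = -6, x_4 = 0.

x_1 = -3, x_2 = -5, x_3 = -6, x_4 = 0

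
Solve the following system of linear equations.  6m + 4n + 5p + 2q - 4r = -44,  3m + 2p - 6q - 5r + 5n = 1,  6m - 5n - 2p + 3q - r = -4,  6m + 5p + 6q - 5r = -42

Row-reduce:
R1 ← R1 / (6).
R2 ← R2 − 3·R1.
R3 ← R3 − 6·R1.
R4 ← R4 − 6·R1.
R2 ← R2 / (3).
R1 ← R1 − 2/3·R2.
R3 ← R3 + 9·R2.
R4 ← R4 + 4·R2.
R3 ← R3 / (-17/2).
R1 ← R1 − 17/18·R3.
R2 ← R2 + 1/6·R3.
R4 ← R4 + 2/3·R3.
R4 ← R4 / (-64/17).
R1 ← R1 + 1/3·R4.
R2 ← R2 + 33/17·R4.
R3 ← R3 − 40/17·R4.
Rank is 4 with 5 unknowns, leaving r free.

infinitely many solutions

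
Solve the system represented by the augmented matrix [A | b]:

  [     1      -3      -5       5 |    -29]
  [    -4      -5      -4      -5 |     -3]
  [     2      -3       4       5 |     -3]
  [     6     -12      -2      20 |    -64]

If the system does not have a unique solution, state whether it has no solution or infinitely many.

Row-reduce:
R2 ← R2 + 4·R1.
R3 ← R3 − 2·R1.
R4 ← R4 − 6·R1.
R2 ← R2 / (-17).
R1 ← R1 + 3·R2.
R3 ← R3 − 3·R2.
R4 ← R4 − 6·R2.
R3 ← R3 / (166/17).
R1 ← R1 + 13/17·R3.
R2 ← R2 − 24/17·R3.
R4 ← R4 − 332/17·R3.
Rank is 3 with 4 unknowns, leaving x_4 free.

infinitely many solutions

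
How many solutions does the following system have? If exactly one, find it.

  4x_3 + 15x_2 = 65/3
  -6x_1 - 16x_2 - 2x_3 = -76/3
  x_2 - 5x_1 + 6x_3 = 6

x_1 = 1, x_2 = 1, x_3 = 5/3

Row-reduce the augmented matrix:
Swap R1 and R2.
R1 ← R1 / (-6).
R3 ← R3 + 5·R1.
R2 ← R2 / (15).
R1 ← R1 − 8/3·R2.
R3 ← R3 − 43/3·R2.
R3 ← R3 / (173/45).
R1 ← R1 + 17/45·R3.
R2 ← R2 − 4/15·R3.
Reading off the reduced rows gives x_1 = 1, x_2 = 1, x_3 = 5/3.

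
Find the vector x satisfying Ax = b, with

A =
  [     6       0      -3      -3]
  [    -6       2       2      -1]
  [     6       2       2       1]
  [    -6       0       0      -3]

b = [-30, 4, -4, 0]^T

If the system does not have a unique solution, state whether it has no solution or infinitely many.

Row-reduce the augmented matrix:
R1 ← R1 / (6).
R2 ← R2 + 6·R1.
R3 ← R3 − 6·R1.
R4 ← R4 + 6·R1.
R2 ← R2 / (2).
R3 ← R3 − 2·R2.
R3 ← R3 / (6).
R1 ← R1 + 1/2·R3.
R2 ← R2 + 1/2·R3.
R4 ← R4 + 3·R3.
R4 ← R4 / (-2).
R1 ← R1 − 1/6·R4.
R2 ← R2 + 4/3·R4.
R3 ← R3 − 4/3·R4.
Reading off the reduced rows gives x_1 = -1, x_2 = -6, x_3 = 6, x_4 = 2.

x_1 = -1, x_2 = -6, x_3 = 6, x_4 = 2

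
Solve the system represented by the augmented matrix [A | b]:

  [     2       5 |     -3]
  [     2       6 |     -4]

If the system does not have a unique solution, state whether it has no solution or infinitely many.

x_1 = 1, x_2 = -1

Row-reduce the augmented matrix:
R1 ← R1 / (2).
R2 ← R2 − 2·R1.
R1 ← R1 − 5/2·R2.
Reading off the reduced rows gives x_1 = 1, x_2 = -1.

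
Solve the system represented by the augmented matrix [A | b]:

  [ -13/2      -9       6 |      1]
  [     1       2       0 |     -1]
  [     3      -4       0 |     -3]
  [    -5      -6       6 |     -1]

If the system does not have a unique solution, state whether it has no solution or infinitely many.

no solution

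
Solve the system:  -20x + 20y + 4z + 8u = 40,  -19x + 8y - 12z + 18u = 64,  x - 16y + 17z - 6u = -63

infinitely many solutions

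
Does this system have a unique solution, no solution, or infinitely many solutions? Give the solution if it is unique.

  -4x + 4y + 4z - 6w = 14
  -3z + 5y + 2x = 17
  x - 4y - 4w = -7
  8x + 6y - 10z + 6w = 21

no solution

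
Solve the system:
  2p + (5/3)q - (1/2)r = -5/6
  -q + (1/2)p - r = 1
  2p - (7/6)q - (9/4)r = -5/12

Row-reduce:
R1 ← R1 / (2).
R2 ← R2 − 1/2·R1.
R3 ← R3 − 2·R1.
R2 ← R2 / (-17/12).
R1 ← R1 − 5/6·R2.
R3 ← R3 + 17/6·R2.
Row 3 reduces to 0 = -2, a contradiction. The system is inconsistent.

no solution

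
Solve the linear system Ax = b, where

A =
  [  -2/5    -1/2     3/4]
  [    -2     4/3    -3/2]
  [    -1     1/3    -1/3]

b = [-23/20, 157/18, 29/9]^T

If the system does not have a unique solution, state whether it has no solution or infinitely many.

x_1 = -7/3, x_2 = -1/3, x_3 = -3

Row-reduce the augmented matrix:
R1 ← R1 / (-2/5).
R2 ← R2 + 2·R1.
R3 ← R3 + 1·R1.
R2 ← R2 / (23/6).
R1 ← R1 − 5/4·R2.
R3 ← R3 − 19/12·R2.
R3 ← R3 / (-11/276).
R1 ← R1 + 15/92·R3.
R2 ← R2 + 63/46·R3.
Reading off the reduced rows gives x_1 = -7/3, x_2 = -1/3, x_3 = -3.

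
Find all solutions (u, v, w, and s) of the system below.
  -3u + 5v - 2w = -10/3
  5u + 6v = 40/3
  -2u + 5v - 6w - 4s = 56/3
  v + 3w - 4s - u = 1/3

Row-reduce the augmented matrix:
R1 ← R1 / (-3).
R2 ← R2 − 5·R1.
R3 ← R3 + 2·R1.
R4 ← R4 + 1·R1.
R2 ← R2 / (43/3).
R1 ← R1 + 5/3·R2.
R3 ← R3 − 5/3·R2.
R4 ← R4 + 2/3·R2.
R3 ← R3 / (-184/43).
R1 ← R1 − 12/43·R3.
R2 ← R2 + 10/43·R3.
R4 ← R4 − 151/43·R3.
R4 ← R4 / (-335/46).
R1 ← R1 + 6/23·R4.
R2 ← R2 − 5/23·R4.
R3 ← R3 − 43/46·R4.
Reading off the reduced rows gives u = 8/3, v = 0, w = -7/3, s = -5/2.

u = 8/3, v = 0, w = -7/3, s = -5/2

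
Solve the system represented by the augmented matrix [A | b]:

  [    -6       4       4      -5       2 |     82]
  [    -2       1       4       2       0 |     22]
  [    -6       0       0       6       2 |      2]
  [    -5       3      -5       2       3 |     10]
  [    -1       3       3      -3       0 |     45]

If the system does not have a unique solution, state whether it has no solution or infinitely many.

Row-reduce the augmented matrix:
R1 ← R1 / (-6).
R2 ← R2 + 2·R1.
R3 ← R3 + 6·R1.
R4 ← R4 + 5·R1.
R5 ← R5 + 1·R1.
R2 ← R2 / (-1/3).
R1 ← R1 + 2/3·R2.
R3 ← R3 + 4·R2.
R4 ← R4 + 1/3·R2.
R5 ← R5 − 7/3·R2.
R3 ← R3 / (-36).
R1 ← R1 + 6·R3.
R2 ← R2 + 8·R3.
R4 ← R4 + 11·R3.
R5 ← R5 − 21·R3.
R4 ← R4 / (151/12).
R1 ← R1 + 1·R4.
R2 ← R2 + 11/3·R4.
R3 ← R3 − 11/12·R4.
R5 ← R5 − 17/4·R4.
R5 ← R5 / (-83/453).
R1 ← R1 + 167/453·R5.
R2 ← R2 − 14/151·R5.
R3 ← R3 + 86/453·R5.
R4 ← R4 + 16/453·R5.
Reading off the reduced rows gives x_1 = -6, x_2 = 6, x_3 = 3, x_4 = -4, x_5 = -5.

x_1 = -6, x_2 = 6, x_3 = 3, x_4 = -4, x_5 = -5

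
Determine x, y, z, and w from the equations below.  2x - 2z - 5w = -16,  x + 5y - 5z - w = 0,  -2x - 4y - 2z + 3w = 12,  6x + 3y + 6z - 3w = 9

x = 6, y = -1, z = -1, w = 6

Row-reduce the augmented matrix:
R1 ← R1 / (2).
R2 ← R2 − 1·R1.
R3 ← R3 + 2·R1.
R4 ← R4 − 6·R1.
R2 ← R2 / (5).
R3 ← R3 + 4·R2.
R4 ← R4 − 3·R2.
R3 ← R3 / (-36/5).
R1 ← R1 + 1·R3.
R2 ← R2 + 4/5·R3.
R4 ← R4 − 72/5·R3.
R4 ← R4 / (19/2).
R1 ← R1 + 43/18·R4.
R2 ← R2 − 7/18·R4.
R3 ← R3 − 1/9·R4.
Reading off the reduced rows gives x = 6, y = -1, z = -1, w = 6.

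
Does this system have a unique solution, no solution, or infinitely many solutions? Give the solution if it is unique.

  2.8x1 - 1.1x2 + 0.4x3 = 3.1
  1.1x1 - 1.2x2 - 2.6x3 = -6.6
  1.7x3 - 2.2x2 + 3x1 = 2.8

Row-reduce the augmented matrix:
R1 ← R1 / (14/5).
R2 ← R2 − 11/10·R1.
R3 ← R3 − 3·R1.
R2 ← R2 / (-43/56).
R1 ← R1 + 11/28·R2.
R3 ← R3 + 143/140·R2.
R3 ← R3 / (10619/2150).
R1 ← R1 − 334/215·R3.
R2 ← R2 − 772/215·R3.
Reading off the reduced rows gives x1 = 2, x2 = 3, x3 = 2.

x1 = 2, x2 = 3, x3 = 2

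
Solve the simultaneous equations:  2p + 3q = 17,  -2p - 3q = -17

infinitely many solutions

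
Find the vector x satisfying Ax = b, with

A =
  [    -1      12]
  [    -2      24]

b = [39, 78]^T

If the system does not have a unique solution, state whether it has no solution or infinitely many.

infinitely many solutions

Row-reduce:
R1 ← R1 / (-1).
R2 ← R2 + 2·R1.
Rank is 1 with 2 unknowns, leaving x_2 free.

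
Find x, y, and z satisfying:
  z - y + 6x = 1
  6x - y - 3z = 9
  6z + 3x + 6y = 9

x = 1, y = 3, z = -2

Row-reduce the augmented matrix:
R1 ← R1 / (6).
R2 ← R2 − 6·R1.
R3 ← R3 − 3·R1.
Swap R2 and R3.
R2 ← R2 / (13/2).
R1 ← R1 + 1/6·R2.
R3 ← R3 / (-4).
R1 ← R1 − 4/13·R3.
R2 ← R2 − 11/13·R3.
Reading off the reduced rows gives x = 1, y = 3, z = -2.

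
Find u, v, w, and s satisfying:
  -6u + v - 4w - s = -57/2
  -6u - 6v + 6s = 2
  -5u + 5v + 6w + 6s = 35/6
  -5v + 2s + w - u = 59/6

u = 5/2, v = -4/3, w = 8/3, s = 3/2

Row-reduce the augmented matrix:
R1 ← R1 / (-6).
R2 ← R2 + 6·R1.
R3 ← R3 + 5·R1.
R4 ← R4 + 1·R1.
R2 ← R2 / (-7).
R1 ← R1 + 1/6·R2.
R3 ← R3 − 25/6·R2.
R4 ← R4 + 31/6·R2.
R3 ← R3 / (82/7).
R1 ← R1 − 4/7·R3.
R2 ← R2 + 4/7·R3.
R4 ← R4 + 9/7·R3.
R4 ← R4 / (-147/82).
R1 ← R1 + 22/41·R4.
R2 ← R2 + 19/41·R4.
R3 ← R3 − 77/82·R4.
Reading off the reduced rows gives u = 5/2, v = -4/3, w = 8/3, s = 3/2.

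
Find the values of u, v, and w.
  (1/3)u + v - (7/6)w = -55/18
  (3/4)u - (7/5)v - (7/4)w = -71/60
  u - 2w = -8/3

Row-reduce the augmented matrix:
R1 ← R1 / (1/3).
R2 ← R2 − 3/4·R1.
R3 ← R3 − 1·R1.
R2 ← R2 / (-73/20).
R1 ← R1 − 3·R2.
R3 ← R3 + 3·R2.
R3 ← R3 / (57/73).
R1 ← R1 + 203/73·R3.
R2 ← R2 + 35/146·R3.
Reading off the reduced rows gives u = 2, v = -1, w = 7/3.

u = 2, v = -1, w = 7/3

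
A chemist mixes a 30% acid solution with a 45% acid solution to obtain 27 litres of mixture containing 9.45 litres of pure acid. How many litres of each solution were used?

Let a = litres of solution A, b = litres of solution B.
  a + b = 27
  (3/10)a + (9/20)b = 189/20
Row-reduce the augmented matrix:
R2 ← R2 − 3/10·R1.
R2 ← R2 / (3/20).
R1 ← R1 − 1·R2.
Reading off the reduced rows gives a = 18, b = 9.

litres of solution A: 18, litres of solution B: 9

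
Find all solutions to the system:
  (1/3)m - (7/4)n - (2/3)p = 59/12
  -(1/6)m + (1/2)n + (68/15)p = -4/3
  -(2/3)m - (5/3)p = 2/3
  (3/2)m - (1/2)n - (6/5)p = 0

m = -1, n = -3, p = 0

Row-reduce the augmented matrix:
R1 ← R1 / (1/3).
R2 ← R2 + 1/6·R1.
R3 ← R3 + 2/3·R1.
R4 ← R4 − 3/2·R1.
R2 ← R2 / (-3/8).
R1 ← R1 + 21/4·R2.
R3 ← R3 + 7/2·R2.
R4 ← R4 − 59/8·R2.
R3 ← R3 / (-211/5).
R1 ← R1 + 304/5·R3.
R2 ← R2 + 56/5·R3.
R4 ← R4 − 422/5·R3.
R4 reduces to 0 = 0, so the extra equation is consistent.
Reading off the reduced rows gives m = -1, n = -3, p = 0.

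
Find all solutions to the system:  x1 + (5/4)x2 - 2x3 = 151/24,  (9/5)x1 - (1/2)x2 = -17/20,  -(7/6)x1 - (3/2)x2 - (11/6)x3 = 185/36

Row-reduce the augmented matrix:
R2 ← R2 − 9/5·R1.
R3 ← R3 + 7/6·R1.
R2 ← R2 / (-11/4).
R1 ← R1 − 5/4·R2.
R3 ← R3 + 1/24·R2.
R3 ← R3 / (-1393/330).
R1 ← R1 + 4/11·R3.
R2 ← R2 + 72/55·R3.
Reading off the reduced rows gives x1 = -1/3, x2 = 1/2, x3 = -3.

x1 = -1/3, x2 = 1/2, x3 = -3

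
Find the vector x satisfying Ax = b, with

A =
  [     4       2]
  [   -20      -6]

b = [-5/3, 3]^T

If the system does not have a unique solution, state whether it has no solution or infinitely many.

x_1 = 1/4, x_2 = -4/3

Row-reduce the augmented matrix:
R1 ← R1 / (4).
R2 ← R2 + 20·R1.
R2 ← R2 / (4).
R1 ← R1 − 1/2·R2.
Reading off the reduced rows gives x_1 = 1/4, x_2 = -4/3.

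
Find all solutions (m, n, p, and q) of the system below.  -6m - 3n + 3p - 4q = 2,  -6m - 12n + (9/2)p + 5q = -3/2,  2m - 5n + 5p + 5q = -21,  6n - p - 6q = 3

Row-reduce:
R1 ← R1 / (-6).
R2 ← R2 + 6·R1.
R3 ← R3 − 2·R1.
R2 ← R2 / (-9).
R1 ← R1 − 1/2·R2.
R3 ← R3 + 6·R2.
R4 ← R4 − 6·R2.
R3 ← R3 / (5).
R1 ← R1 + 5/12·R3.
R2 ← R2 + 1/6·R3.
Row 4 reduces to 0 = 2/3, a contradiction. The system is inconsistent.

no solution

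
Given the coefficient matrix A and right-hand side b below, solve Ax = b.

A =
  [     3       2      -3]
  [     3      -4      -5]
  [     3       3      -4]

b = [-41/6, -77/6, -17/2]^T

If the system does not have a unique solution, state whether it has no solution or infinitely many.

x_1 = -1/2, x_2 = 1/3, x_3 = 2

Row-reduce the augmented matrix:
R1 ← R1 / (3).
R2 ← R2 − 3·R1.
R3 ← R3 − 3·R1.
R2 ← R2 / (-6).
R1 ← R1 − 2/3·R2.
R3 ← R3 − 1·R2.
R3 ← R3 / (-4/3).
R1 ← R1 + 11/9·R3.
R2 ← R2 − 1/3·R3.
Reading off the reduced rows gives x_1 = -1/2, x_2 = 1/3, x_3 = 2.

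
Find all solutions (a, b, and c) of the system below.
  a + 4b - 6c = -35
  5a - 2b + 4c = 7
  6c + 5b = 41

Row-reduce the augmented matrix:
R2 ← R2 − 5·R1.
R2 ← R2 / (-22).
R1 ← R1 − 4·R2.
R3 ← R3 − 5·R2.
R3 ← R3 / (151/11).
R1 ← R1 − 2/11·R3.
R2 ← R2 + 17/11·R3.
Reading off the reduced rows gives a = -3, b = 1, c = 6.

a = -3, b = 1, c = 6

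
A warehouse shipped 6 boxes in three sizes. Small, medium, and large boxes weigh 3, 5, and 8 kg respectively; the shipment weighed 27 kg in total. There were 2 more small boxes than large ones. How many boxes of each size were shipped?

small boxes: 3, medium boxes: 2, large boxes: 1

Let s = small boxes, m = medium boxes, l = large boxes.
  s + m + l = 6
  3s + 5m + 8l = 27
  s - l = 2
Row-reduce the augmented matrix:
R2 ← R2 − 3·R1.
R3 ← R3 − 1·R1.
R2 ← R2 / (2).
R1 ← R1 − 1·R2.
R3 ← R3 + 1·R2.
R3 ← R3 / (1/2).
R1 ← R1 + 3/2·R3.
R2 ← R2 − 5/2·R3.
Reading off the reduced rows gives s = 3, m = 2, l = 1.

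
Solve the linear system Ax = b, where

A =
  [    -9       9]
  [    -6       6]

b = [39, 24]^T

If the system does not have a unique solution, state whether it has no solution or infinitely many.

Row-reduce:
R1 ← R1 / (-9).
R2 ← R2 + 6·R1.
Row 2 reduces to 0 = -2, a contradiction. The system is inconsistent.

no solution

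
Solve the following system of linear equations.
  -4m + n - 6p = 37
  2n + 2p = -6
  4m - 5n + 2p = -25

Row-reduce:
R1 ← R1 / (-4).
R3 ← R3 − 4·R1.
R2 ← R2 / (2).
R1 ← R1 + 1/4·R2.
R3 ← R3 + 4·R2.
Rank is 2 with 3 unknowns, leaving p free.

infinitely many solutions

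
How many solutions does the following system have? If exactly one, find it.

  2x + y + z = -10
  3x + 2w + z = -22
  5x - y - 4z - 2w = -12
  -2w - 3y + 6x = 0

Row-reduce the augmented matrix:
R1 ← R1 / (2).
R2 ← R2 − 3·R1.
R3 ← R3 − 5·R1.
R4 ← R4 − 6·R1.
R2 ← R2 / (-3/2).
R1 ← R1 − 1/2·R2.
R3 ← R3 + 7/2·R2.
R4 ← R4 + 6·R2.
R3 ← R3 / (-16/3).
R1 ← R1 − 1/3·R3.
R2 ← R2 − 1/3·R3.
R4 ← R4 + 1·R3.
R4 ← R4 / (-35/4).
R1 ← R1 − 1/4·R4.
R2 ← R2 + 7/4·R4.
R3 ← R3 − 5/4·R4.
Reading off the reduced rows gives x = -4, y = -4, z = 2, w = -6.

x = -4, y = -4, z = 2, w = -6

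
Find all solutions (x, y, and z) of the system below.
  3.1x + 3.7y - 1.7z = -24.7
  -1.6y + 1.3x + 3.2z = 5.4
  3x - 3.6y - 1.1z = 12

x = -2, y = -5, z = 0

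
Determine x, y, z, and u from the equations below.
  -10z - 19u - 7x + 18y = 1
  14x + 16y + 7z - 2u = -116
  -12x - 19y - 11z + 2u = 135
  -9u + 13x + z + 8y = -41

Row-reduce the augmented matrix:
R1 ← R1 / (-7).
R2 ← R2 − 14·R1.
R3 ← R3 + 12·R1.
R4 ← R4 − 13·R1.
R2 ← R2 / (52).
R1 ← R1 + 18/7·R2.
R3 ← R3 + 349/7·R2.
R4 ← R4 − 290/7·R2.
R3 ← R3 / (-177/28).
R1 ← R1 − 11/14·R3.
R2 ← R2 + 1/4·R3.
R4 ← R4 + 101/14·R3.
R4 ← R4 / (-18646/2301).
R1 ← R1 − 613/2301·R4.
R2 ← R2 + 1426/2301·R4.
R3 ← R3 − 1376/2301·R4.
Reading off the reduced rows gives x = -2, y = -5, z = -2, u = -3.

x = -2, y = -5, z = -2, u = -3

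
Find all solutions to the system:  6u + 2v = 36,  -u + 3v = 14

Row-reduce the augmented matrix:
R1 ← R1 / (6).
R2 ← R2 + 1·R1.
R2 ← R2 / (10/3).
R1 ← R1 − 1/3·R2.
Reading off the reduced rows gives u = 4, v = 6.

u = 4, v = 6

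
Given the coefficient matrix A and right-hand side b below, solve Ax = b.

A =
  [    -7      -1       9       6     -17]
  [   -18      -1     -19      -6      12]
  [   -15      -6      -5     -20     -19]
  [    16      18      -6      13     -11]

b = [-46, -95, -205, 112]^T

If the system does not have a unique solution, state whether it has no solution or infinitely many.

infinitely many solutions

Row-reduce:
R1 ← R1 / (-7).
R2 ← R2 + 18·R1.
R3 ← R3 + 15·R1.
R4 ← R4 − 16·R1.
R2 ← R2 / (11/7).
R1 ← R1 − 1/7·R2.
R3 ← R3 + 27/7·R2.
R4 ← R4 − 110/7·R2.
R3 ← R3 / (-1405/11).
R1 ← R1 − 28/11·R3.
R2 ← R2 + 295/11·R3.
R4 ← R4 − 436·R3.
R4 ← R4 / (-14247/281).
R1 ← R1 + 172/281·R4.
R2 ← R2 − 1210/281·R4.
R3 ← R3 − 188/281·R4.
Rank is 4 with 5 unknowns, leaving x_5 free.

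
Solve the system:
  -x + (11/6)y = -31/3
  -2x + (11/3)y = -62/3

infinitely many solutions

Row-reduce:
R1 ← R1 / (-1).
R2 ← R2 + 2·R1.
Rank is 1 with 2 unknowns, leaving y free.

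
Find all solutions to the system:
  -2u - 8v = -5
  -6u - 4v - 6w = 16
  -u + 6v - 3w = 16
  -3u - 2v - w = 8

Row-reduce:
R1 ← R1 / (-2).
R2 ← R2 + 6·R1.
R3 ← R3 + 1·R1.
R4 ← R4 + 3·R1.
R2 ← R2 / (20).
R1 ← R1 − 4·R2.
R3 ← R3 − 10·R2.
R4 ← R4 − 10·R2.
Swap R3 and R4.
R3 ← R3 / (2).
R1 ← R1 − 6/5·R3.
R2 ← R2 + 3/10·R3.
Row 4 reduces to 0 = 3, a contradiction. The system is inconsistent.

no solution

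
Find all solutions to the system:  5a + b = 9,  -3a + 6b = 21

a = 1, b = 4

Row-reduce the augmented matrix:
R1 ← R1 / (5).
R2 ← R2 + 3·R1.
R2 ← R2 / (33/5).
R1 ← R1 − 1/5·R2.
Reading off the reduced rows gives a = 1, b = 4.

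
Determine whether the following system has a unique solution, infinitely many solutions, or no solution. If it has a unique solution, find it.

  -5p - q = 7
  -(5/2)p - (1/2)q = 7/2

infinitely many solutions

Row-reduce:
R1 ← R1 / (-5).
R2 ← R2 + 5/2·R1.
Rank is 1 with 2 unknowns, leaving q free.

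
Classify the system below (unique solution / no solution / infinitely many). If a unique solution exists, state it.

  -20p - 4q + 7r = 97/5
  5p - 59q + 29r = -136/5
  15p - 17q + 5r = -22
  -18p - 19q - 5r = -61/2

p = -1/2, q = 3/2, r = 11/5

Row-reduce the augmented matrix:
R1 ← R1 / (-20).
R2 ← R2 − 5·R1.
R3 ← R3 − 15·R1.
R4 ← R4 + 18·R1.
R2 ← R2 / (-60).
R1 ← R1 − 1/5·R2.
R3 ← R3 + 20·R2.
R4 ← R4 + 77/5·R2.
Swap R3 and R4.
R3 ← R3 / (-7677/400).
R1 ← R1 + 99/400·R3.
R2 ← R2 + 41/80·R3.
R4 reduces to 0 = 0, so the extra equation is consistent.
Reading off the reduced rows gives p = -1/2, q = 3/2, r = 11/5.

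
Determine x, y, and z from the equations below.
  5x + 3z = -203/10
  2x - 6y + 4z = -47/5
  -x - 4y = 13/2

x = -5/2, y = -1, z = -13/5

Row-reduce the augmented matrix:
R1 ← R1 / (5).
R2 ← R2 − 2·R1.
R3 ← R3 + 1·R1.
R2 ← R2 / (-6).
R3 ← R3 + 4·R2.
R3 ← R3 / (-19/15).
R1 ← R1 − 3/5·R3.
R2 ← R2 + 7/15·R3.
Reading off the reduced rows gives x = -5/2, y = -1, z = -13/5.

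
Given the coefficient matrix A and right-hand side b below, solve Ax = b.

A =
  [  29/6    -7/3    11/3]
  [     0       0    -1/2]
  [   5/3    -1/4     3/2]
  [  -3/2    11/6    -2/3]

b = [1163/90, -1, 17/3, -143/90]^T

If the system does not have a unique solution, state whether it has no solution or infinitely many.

x_1 = 9/5, x_2 = 4/3, x_3 = 2

Row-reduce the augmented matrix:
R1 ← R1 / (29/6).
R3 ← R3 − 5/3·R1.
R4 ← R4 + 3/2·R1.
Swap R2 and R3.
R2 ← R2 / (193/348).
R1 ← R1 + 14/29·R2.
R4 ← R4 − 193/174·R2.
R3 ← R3 / (-1/2).
R1 ← R1 − 186/193·R3.
R2 ← R2 − 82/193·R3.
R4 reduces to 0 = 0, so the extra equation is consistent.
Reading off the reduced rows gives x_1 = 9/5, x_2 = 4/3, x_3 = 2.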